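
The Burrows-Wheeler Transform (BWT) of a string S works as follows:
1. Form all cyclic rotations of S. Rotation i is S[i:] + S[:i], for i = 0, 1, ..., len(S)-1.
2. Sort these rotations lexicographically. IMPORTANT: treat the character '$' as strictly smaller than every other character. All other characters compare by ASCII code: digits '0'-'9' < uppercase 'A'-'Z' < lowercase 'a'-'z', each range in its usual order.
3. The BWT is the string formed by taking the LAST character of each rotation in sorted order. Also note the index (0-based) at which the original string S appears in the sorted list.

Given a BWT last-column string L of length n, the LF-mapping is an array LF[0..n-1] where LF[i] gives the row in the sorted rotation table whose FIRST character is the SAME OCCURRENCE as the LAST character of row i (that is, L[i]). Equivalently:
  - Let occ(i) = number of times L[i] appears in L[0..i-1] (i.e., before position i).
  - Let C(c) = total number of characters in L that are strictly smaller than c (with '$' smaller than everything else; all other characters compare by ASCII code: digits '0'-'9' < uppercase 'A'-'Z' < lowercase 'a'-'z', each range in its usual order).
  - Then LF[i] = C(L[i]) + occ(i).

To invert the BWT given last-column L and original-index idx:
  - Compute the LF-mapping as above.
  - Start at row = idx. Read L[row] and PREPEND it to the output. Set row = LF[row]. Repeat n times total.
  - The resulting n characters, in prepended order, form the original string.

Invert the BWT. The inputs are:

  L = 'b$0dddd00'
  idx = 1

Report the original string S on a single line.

Answer: 00dd0ddb$

Derivation:
LF mapping: 4 0 1 5 6 7 8 2 3
Walk LF starting at row 1, prepending L[row]:
  step 1: row=1, L[1]='$', prepend. Next row=LF[1]=0
  step 2: row=0, L[0]='b', prepend. Next row=LF[0]=4
  step 3: row=4, L[4]='d', prepend. Next row=LF[4]=6
  step 4: row=6, L[6]='d', prepend. Next row=LF[6]=8
  step 5: row=8, L[8]='0', prepend. Next row=LF[8]=3
  step 6: row=3, L[3]='d', prepend. Next row=LF[3]=5
  step 7: row=5, L[5]='d', prepend. Next row=LF[5]=7
  step 8: row=7, L[7]='0', prepend. Next row=LF[7]=2
  step 9: row=2, L[2]='0', prepend. Next row=LF[2]=1
Reversed output: 00dd0ddb$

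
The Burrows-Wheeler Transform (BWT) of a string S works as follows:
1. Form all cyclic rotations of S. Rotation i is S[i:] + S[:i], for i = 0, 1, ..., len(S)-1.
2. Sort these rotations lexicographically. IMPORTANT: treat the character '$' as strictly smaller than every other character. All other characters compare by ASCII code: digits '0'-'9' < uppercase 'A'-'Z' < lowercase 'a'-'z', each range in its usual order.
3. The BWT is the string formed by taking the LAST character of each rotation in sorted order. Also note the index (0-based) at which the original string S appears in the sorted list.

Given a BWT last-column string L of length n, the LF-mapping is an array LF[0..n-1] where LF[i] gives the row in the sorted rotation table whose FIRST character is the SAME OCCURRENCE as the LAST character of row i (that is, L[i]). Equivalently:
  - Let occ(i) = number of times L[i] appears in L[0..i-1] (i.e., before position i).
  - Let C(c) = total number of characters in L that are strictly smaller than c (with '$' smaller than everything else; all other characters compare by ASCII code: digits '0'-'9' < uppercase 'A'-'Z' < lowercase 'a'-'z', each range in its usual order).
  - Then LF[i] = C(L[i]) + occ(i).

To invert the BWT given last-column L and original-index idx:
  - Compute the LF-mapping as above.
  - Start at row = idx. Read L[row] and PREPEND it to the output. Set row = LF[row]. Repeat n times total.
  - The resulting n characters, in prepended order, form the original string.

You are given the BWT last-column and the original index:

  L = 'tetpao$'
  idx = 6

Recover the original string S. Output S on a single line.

LF mapping: 5 2 6 4 1 3 0
Walk LF starting at row 6, prepending L[row]:
  step 1: row=6, L[6]='$', prepend. Next row=LF[6]=0
  step 2: row=0, L[0]='t', prepend. Next row=LF[0]=5
  step 3: row=5, L[5]='o', prepend. Next row=LF[5]=3
  step 4: row=3, L[3]='p', prepend. Next row=LF[3]=4
  step 5: row=4, L[4]='a', prepend. Next row=LF[4]=1
  step 6: row=1, L[1]='e', prepend. Next row=LF[1]=2
  step 7: row=2, L[2]='t', prepend. Next row=LF[2]=6
Reversed output: teapot$

Answer: teapot$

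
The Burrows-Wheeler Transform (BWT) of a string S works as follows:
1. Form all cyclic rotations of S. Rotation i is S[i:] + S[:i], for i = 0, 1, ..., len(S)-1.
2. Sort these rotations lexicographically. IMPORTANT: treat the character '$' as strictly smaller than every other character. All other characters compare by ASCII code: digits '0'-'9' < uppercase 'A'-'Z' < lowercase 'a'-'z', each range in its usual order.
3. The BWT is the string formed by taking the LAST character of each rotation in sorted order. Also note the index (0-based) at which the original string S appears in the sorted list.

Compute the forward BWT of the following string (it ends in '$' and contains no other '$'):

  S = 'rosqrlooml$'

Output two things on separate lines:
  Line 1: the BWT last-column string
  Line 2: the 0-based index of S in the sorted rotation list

All 11 rotations (rotation i = S[i:]+S[:i]):
  rot[0] = rosqrlooml$
  rot[1] = osqrlooml$r
  rot[2] = sqrlooml$ro
  rot[3] = qrlooml$ros
  rot[4] = rlooml$rosq
  rot[5] = looml$rosqr
  rot[6] = ooml$rosqrl
  rot[7] = oml$rosqrlo
  rot[8] = ml$rosqrloo
  rot[9] = l$rosqrloom
  rot[10] = $rosqrlooml
Sorted (with $ < everything):
  sorted[0] = $rosqrlooml  (last char: 'l')
  sorted[1] = l$rosqrloom  (last char: 'm')
  sorted[2] = looml$rosqr  (last char: 'r')
  sorted[3] = ml$rosqrloo  (last char: 'o')
  sorted[4] = oml$rosqrlo  (last char: 'o')
  sorted[5] = ooml$rosqrl  (last char: 'l')
  sorted[6] = osqrlooml$r  (last char: 'r')
  sorted[7] = qrlooml$ros  (last char: 's')
  sorted[8] = rlooml$rosq  (last char: 'q')
  sorted[9] = rosqrlooml$  (last char: '$')
  sorted[10] = sqrlooml$ro  (last char: 'o')
Last column: lmroolrsq$o
Original string S is at sorted index 9

Answer: lmroolrsq$o
9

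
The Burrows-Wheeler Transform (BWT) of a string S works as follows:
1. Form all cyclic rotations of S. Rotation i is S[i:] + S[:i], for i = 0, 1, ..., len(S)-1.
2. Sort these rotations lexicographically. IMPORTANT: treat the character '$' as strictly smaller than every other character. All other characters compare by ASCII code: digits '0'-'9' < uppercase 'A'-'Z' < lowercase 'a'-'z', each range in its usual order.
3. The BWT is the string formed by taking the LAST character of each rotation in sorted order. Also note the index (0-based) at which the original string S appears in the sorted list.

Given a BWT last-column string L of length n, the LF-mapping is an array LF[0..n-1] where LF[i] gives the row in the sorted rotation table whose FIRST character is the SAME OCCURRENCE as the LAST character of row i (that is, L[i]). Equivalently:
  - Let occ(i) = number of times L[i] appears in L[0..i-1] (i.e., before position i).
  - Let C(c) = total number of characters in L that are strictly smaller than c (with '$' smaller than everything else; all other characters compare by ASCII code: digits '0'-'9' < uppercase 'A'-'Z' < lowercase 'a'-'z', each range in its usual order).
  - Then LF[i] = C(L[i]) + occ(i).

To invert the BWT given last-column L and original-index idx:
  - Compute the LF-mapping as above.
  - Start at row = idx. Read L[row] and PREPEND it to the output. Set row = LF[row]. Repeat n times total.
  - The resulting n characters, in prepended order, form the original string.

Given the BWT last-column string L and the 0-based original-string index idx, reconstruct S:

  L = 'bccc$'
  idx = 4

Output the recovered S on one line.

LF mapping: 1 2 3 4 0
Walk LF starting at row 4, prepending L[row]:
  step 1: row=4, L[4]='$', prepend. Next row=LF[4]=0
  step 2: row=0, L[0]='b', prepend. Next row=LF[0]=1
  step 3: row=1, L[1]='c', prepend. Next row=LF[1]=2
  step 4: row=2, L[2]='c', prepend. Next row=LF[2]=3
  step 5: row=3, L[3]='c', prepend. Next row=LF[3]=4
Reversed output: cccb$

Answer: cccb$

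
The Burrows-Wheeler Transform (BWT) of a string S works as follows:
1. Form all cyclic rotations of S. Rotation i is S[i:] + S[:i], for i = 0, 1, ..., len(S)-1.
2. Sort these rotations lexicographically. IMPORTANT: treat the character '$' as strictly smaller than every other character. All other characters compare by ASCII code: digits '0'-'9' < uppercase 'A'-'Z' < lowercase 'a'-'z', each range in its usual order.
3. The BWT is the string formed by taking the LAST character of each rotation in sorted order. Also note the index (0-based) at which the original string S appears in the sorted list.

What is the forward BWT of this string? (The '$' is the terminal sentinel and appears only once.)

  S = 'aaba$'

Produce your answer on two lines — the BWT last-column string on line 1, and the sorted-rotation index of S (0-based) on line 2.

All 5 rotations (rotation i = S[i:]+S[:i]):
  rot[0] = aaba$
  rot[1] = aba$a
  rot[2] = ba$aa
  rot[3] = a$aab
  rot[4] = $aaba
Sorted (with $ < everything):
  sorted[0] = $aaba  (last char: 'a')
  sorted[1] = a$aab  (last char: 'b')
  sorted[2] = aaba$  (last char: '$')
  sorted[3] = aba$a  (last char: 'a')
  sorted[4] = ba$aa  (last char: 'a')
Last column: ab$aa
Original string S is at sorted index 2

Answer: ab$aa
2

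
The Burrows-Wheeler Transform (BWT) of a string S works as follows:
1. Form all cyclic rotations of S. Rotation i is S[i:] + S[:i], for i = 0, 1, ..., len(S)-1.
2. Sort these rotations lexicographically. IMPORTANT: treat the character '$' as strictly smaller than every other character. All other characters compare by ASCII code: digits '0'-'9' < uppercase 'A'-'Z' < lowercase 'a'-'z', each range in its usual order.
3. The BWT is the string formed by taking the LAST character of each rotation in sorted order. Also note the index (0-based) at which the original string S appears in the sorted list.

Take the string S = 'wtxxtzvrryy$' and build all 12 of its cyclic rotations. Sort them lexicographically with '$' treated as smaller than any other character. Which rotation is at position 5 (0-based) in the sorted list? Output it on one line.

Answer: vrryy$wtxxtz

Derivation:
All 12 rotations (rotation i = S[i:]+S[:i]):
  rot[0] = wtxxtzvrryy$
  rot[1] = txxtzvrryy$w
  rot[2] = xxtzvrryy$wt
  rot[3] = xtzvrryy$wtx
  rot[4] = tzvrryy$wtxx
  rot[5] = zvrryy$wtxxt
  rot[6] = vrryy$wtxxtz
  rot[7] = rryy$wtxxtzv
  rot[8] = ryy$wtxxtzvr
  rot[9] = yy$wtxxtzvrr
  rot[10] = y$wtxxtzvrry
  rot[11] = $wtxxtzvrryy
Sorted (with $ < everything):
  sorted[0] = $wtxxtzvrryy
  sorted[1] = rryy$wtxxtzv
  sorted[2] = ryy$wtxxtzvr
  sorted[3] = txxtzvrryy$w
  sorted[4] = tzvrryy$wtxx
  sorted[5] = vrryy$wtxxtz
  sorted[6] = wtxxtzvrryy$
  sorted[7] = xtzvrryy$wtx
  sorted[8] = xxtzvrryy$wt
  sorted[9] = y$wtxxtzvrry
  sorted[10] = yy$wtxxtzvrr
  sorted[11] = zvrryy$wtxxt
sorted[5] = vrryy$wtxxtz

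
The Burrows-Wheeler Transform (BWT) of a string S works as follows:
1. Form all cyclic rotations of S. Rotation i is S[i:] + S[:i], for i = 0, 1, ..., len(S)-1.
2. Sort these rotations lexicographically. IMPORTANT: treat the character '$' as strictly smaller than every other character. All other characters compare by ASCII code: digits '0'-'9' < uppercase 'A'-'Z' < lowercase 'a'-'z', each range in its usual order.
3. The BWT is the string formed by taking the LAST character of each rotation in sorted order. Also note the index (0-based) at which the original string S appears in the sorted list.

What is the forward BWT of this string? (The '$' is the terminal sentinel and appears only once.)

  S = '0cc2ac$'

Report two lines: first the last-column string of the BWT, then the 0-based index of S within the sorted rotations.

Answer: c$c2ac0
1

Derivation:
All 7 rotations (rotation i = S[i:]+S[:i]):
  rot[0] = 0cc2ac$
  rot[1] = cc2ac$0
  rot[2] = c2ac$0c
  rot[3] = 2ac$0cc
  rot[4] = ac$0cc2
  rot[5] = c$0cc2a
  rot[6] = $0cc2ac
Sorted (with $ < everything):
  sorted[0] = $0cc2ac  (last char: 'c')
  sorted[1] = 0cc2ac$  (last char: '$')
  sorted[2] = 2ac$0cc  (last char: 'c')
  sorted[3] = ac$0cc2  (last char: '2')
  sorted[4] = c$0cc2a  (last char: 'a')
  sorted[5] = c2ac$0c  (last char: 'c')
  sorted[6] = cc2ac$0  (last char: '0')
Last column: c$c2ac0
Original string S is at sorted index 1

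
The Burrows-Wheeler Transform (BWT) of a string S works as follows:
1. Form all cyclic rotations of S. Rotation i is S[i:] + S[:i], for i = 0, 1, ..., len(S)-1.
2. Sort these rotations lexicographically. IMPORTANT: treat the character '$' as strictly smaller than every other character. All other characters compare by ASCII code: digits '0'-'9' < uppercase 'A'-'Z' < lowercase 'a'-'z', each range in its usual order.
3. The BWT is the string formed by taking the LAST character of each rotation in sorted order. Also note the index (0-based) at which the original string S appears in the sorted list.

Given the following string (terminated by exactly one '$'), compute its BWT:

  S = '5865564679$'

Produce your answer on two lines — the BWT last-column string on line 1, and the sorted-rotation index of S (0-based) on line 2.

Answer: 9665$584657
4

Derivation:
All 11 rotations (rotation i = S[i:]+S[:i]):
  rot[0] = 5865564679$
  rot[1] = 865564679$5
  rot[2] = 65564679$58
  rot[3] = 5564679$586
  rot[4] = 564679$5865
  rot[5] = 64679$58655
  rot[6] = 4679$586556
  rot[7] = 679$5865564
  rot[8] = 79$58655646
  rot[9] = 9$586556467
  rot[10] = $5865564679
Sorted (with $ < everything):
  sorted[0] = $5865564679  (last char: '9')
  sorted[1] = 4679$586556  (last char: '6')
  sorted[2] = 5564679$586  (last char: '6')
  sorted[3] = 564679$5865  (last char: '5')
  sorted[4] = 5865564679$  (last char: '$')
  sorted[5] = 64679$58655  (last char: '5')
  sorted[6] = 65564679$58  (last char: '8')
  sorted[7] = 679$5865564  (last char: '4')
  sorted[8] = 79$58655646  (last char: '6')
  sorted[9] = 865564679$5  (last char: '5')
  sorted[10] = 9$586556467  (last char: '7')
Last column: 9665$584657
Original string S is at sorted index 4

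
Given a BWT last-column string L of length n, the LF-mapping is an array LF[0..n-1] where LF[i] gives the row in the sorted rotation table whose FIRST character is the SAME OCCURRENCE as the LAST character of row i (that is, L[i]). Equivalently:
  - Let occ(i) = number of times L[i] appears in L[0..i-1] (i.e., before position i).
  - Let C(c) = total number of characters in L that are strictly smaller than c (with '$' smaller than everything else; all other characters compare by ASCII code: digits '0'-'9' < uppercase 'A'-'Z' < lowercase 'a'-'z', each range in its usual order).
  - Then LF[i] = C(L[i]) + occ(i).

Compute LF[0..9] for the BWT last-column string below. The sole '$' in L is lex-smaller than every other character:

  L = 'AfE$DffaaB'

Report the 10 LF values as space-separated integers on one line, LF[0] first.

Char counts: '$':1, 'A':1, 'B':1, 'D':1, 'E':1, 'a':2, 'f':3
C (first-col start): C('$')=0, C('A')=1, C('B')=2, C('D')=3, C('E')=4, C('a')=5, C('f')=7
L[0]='A': occ=0, LF[0]=C('A')+0=1+0=1
L[1]='f': occ=0, LF[1]=C('f')+0=7+0=7
L[2]='E': occ=0, LF[2]=C('E')+0=4+0=4
L[3]='$': occ=0, LF[3]=C('$')+0=0+0=0
L[4]='D': occ=0, LF[4]=C('D')+0=3+0=3
L[5]='f': occ=1, LF[5]=C('f')+1=7+1=8
L[6]='f': occ=2, LF[6]=C('f')+2=7+2=9
L[7]='a': occ=0, LF[7]=C('a')+0=5+0=5
L[8]='a': occ=1, LF[8]=C('a')+1=5+1=6
L[9]='B': occ=0, LF[9]=C('B')+0=2+0=2

Answer: 1 7 4 0 3 8 9 5 6 2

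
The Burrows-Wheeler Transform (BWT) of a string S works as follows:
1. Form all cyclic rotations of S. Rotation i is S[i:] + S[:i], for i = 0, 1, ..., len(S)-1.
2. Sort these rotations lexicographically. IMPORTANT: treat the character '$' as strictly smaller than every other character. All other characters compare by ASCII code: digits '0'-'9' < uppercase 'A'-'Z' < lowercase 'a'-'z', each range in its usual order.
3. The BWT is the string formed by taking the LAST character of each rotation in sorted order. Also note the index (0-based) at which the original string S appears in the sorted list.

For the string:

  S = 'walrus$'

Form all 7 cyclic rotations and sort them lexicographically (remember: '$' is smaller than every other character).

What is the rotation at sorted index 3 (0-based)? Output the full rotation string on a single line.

Answer: rus$wal

Derivation:
All 7 rotations (rotation i = S[i:]+S[:i]):
  rot[0] = walrus$
  rot[1] = alrus$w
  rot[2] = lrus$wa
  rot[3] = rus$wal
  rot[4] = us$walr
  rot[5] = s$walru
  rot[6] = $walrus
Sorted (with $ < everything):
  sorted[0] = $walrus
  sorted[1] = alrus$w
  sorted[2] = lrus$wa
  sorted[3] = rus$wal
  sorted[4] = s$walru
  sorted[5] = us$walr
  sorted[6] = walrus$
sorted[3] = rus$wal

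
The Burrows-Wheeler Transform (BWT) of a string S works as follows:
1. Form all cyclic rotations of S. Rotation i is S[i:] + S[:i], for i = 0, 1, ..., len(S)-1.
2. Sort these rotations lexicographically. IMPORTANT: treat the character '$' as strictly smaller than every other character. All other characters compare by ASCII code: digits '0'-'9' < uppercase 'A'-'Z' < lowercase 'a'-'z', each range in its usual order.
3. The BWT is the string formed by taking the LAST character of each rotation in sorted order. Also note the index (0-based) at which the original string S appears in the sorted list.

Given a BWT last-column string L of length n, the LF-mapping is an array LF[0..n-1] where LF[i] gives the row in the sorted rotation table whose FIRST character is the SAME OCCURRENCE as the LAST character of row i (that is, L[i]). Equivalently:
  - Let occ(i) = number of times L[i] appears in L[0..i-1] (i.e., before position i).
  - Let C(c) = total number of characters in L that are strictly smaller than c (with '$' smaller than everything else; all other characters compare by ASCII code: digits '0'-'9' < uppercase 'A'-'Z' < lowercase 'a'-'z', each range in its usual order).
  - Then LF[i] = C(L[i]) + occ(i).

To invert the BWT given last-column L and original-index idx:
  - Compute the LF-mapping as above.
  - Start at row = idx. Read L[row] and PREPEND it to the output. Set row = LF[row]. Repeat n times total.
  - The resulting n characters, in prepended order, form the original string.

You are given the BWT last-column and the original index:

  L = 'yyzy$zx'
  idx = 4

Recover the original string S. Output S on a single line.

LF mapping: 2 3 5 4 0 6 1
Walk LF starting at row 4, prepending L[row]:
  step 1: row=4, L[4]='$', prepend. Next row=LF[4]=0
  step 2: row=0, L[0]='y', prepend. Next row=LF[0]=2
  step 3: row=2, L[2]='z', prepend. Next row=LF[2]=5
  step 4: row=5, L[5]='z', prepend. Next row=LF[5]=6
  step 5: row=6, L[6]='x', prepend. Next row=LF[6]=1
  step 6: row=1, L[1]='y', prepend. Next row=LF[1]=3
  step 7: row=3, L[3]='y', prepend. Next row=LF[3]=4
Reversed output: yyxzzy$

Answer: yyxzzy$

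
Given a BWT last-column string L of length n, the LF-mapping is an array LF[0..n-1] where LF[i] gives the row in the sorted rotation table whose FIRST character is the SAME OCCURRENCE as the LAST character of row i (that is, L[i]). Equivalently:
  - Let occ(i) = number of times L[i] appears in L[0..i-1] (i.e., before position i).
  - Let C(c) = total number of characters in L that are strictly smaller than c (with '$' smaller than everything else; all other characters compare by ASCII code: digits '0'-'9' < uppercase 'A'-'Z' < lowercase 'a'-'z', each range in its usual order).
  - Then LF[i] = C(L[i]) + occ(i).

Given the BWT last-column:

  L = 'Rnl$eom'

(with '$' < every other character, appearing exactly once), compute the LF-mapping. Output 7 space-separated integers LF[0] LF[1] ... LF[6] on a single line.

Answer: 1 5 3 0 2 6 4

Derivation:
Char counts: '$':1, 'R':1, 'e':1, 'l':1, 'm':1, 'n':1, 'o':1
C (first-col start): C('$')=0, C('R')=1, C('e')=2, C('l')=3, C('m')=4, C('n')=5, C('o')=6
L[0]='R': occ=0, LF[0]=C('R')+0=1+0=1
L[1]='n': occ=0, LF[1]=C('n')+0=5+0=5
L[2]='l': occ=0, LF[2]=C('l')+0=3+0=3
L[3]='$': occ=0, LF[3]=C('$')+0=0+0=0
L[4]='e': occ=0, LF[4]=C('e')+0=2+0=2
L[5]='o': occ=0, LF[5]=C('o')+0=6+0=6
L[6]='m': occ=0, LF[6]=C('m')+0=4+0=4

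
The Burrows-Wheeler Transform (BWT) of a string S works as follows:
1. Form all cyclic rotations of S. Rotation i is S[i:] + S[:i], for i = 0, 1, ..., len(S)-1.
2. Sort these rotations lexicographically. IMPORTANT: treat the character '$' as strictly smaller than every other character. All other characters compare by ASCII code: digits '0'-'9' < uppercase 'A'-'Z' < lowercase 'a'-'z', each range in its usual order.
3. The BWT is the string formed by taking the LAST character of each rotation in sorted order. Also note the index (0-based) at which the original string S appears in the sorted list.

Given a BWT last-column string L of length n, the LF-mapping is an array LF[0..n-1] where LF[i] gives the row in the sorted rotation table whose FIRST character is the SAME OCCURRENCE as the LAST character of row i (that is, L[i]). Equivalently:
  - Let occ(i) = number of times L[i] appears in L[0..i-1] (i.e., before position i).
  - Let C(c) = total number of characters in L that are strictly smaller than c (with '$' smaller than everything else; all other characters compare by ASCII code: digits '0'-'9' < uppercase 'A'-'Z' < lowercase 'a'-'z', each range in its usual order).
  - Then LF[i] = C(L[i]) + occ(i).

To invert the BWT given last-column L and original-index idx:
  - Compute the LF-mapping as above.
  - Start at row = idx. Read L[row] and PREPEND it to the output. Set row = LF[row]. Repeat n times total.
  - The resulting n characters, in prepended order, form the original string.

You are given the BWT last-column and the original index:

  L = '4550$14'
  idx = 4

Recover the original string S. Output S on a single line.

LF mapping: 3 5 6 1 0 2 4
Walk LF starting at row 4, prepending L[row]:
  step 1: row=4, L[4]='$', prepend. Next row=LF[4]=0
  step 2: row=0, L[0]='4', prepend. Next row=LF[0]=3
  step 3: row=3, L[3]='0', prepend. Next row=LF[3]=1
  step 4: row=1, L[1]='5', prepend. Next row=LF[1]=5
  step 5: row=5, L[5]='1', prepend. Next row=LF[5]=2
  step 6: row=2, L[2]='5', prepend. Next row=LF[2]=6
  step 7: row=6, L[6]='4', prepend. Next row=LF[6]=4
Reversed output: 451504$

Answer: 451504$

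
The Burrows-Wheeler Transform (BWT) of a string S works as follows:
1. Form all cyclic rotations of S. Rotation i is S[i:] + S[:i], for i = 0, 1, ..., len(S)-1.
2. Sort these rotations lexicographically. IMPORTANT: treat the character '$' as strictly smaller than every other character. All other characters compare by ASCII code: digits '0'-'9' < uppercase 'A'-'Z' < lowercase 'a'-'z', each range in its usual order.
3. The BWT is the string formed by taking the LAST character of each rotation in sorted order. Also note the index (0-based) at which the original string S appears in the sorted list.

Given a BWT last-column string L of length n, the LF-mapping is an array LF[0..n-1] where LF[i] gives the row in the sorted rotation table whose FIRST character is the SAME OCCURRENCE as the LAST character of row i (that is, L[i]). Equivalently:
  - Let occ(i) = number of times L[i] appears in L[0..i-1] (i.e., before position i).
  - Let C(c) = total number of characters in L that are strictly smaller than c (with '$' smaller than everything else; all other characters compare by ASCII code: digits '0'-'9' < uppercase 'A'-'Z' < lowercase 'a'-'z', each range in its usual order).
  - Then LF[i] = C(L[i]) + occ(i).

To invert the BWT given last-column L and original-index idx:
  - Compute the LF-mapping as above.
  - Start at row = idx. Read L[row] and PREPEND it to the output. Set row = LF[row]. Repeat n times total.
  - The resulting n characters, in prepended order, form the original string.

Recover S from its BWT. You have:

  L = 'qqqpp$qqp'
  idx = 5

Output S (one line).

LF mapping: 4 5 6 1 2 0 7 8 3
Walk LF starting at row 5, prepending L[row]:
  step 1: row=5, L[5]='$', prepend. Next row=LF[5]=0
  step 2: row=0, L[0]='q', prepend. Next row=LF[0]=4
  step 3: row=4, L[4]='p', prepend. Next row=LF[4]=2
  step 4: row=2, L[2]='q', prepend. Next row=LF[2]=6
  step 5: row=6, L[6]='q', prepend. Next row=LF[6]=7
  step 6: row=7, L[7]='q', prepend. Next row=LF[7]=8
  step 7: row=8, L[8]='p', prepend. Next row=LF[8]=3
  step 8: row=3, L[3]='p', prepend. Next row=LF[3]=1
  step 9: row=1, L[1]='q', prepend. Next row=LF[1]=5
Reversed output: qppqqqpq$

Answer: qppqqqpq$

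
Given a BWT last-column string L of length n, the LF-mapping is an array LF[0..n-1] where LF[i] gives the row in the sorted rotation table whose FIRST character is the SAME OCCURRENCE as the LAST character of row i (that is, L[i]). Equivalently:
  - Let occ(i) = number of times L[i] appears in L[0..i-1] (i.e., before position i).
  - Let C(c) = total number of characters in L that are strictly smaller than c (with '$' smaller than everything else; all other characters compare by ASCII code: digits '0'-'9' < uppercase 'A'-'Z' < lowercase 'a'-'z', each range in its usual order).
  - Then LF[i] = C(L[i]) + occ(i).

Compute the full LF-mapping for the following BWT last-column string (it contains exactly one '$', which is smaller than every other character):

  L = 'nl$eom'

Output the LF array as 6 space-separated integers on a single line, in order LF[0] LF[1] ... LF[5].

Answer: 4 2 0 1 5 3

Derivation:
Char counts: '$':1, 'e':1, 'l':1, 'm':1, 'n':1, 'o':1
C (first-col start): C('$')=0, C('e')=1, C('l')=2, C('m')=3, C('n')=4, C('o')=5
L[0]='n': occ=0, LF[0]=C('n')+0=4+0=4
L[1]='l': occ=0, LF[1]=C('l')+0=2+0=2
L[2]='$': occ=0, LF[2]=C('$')+0=0+0=0
L[3]='e': occ=0, LF[3]=C('e')+0=1+0=1
L[4]='o': occ=0, LF[4]=C('o')+0=5+0=5
L[5]='m': occ=0, LF[5]=C('m')+0=3+0=3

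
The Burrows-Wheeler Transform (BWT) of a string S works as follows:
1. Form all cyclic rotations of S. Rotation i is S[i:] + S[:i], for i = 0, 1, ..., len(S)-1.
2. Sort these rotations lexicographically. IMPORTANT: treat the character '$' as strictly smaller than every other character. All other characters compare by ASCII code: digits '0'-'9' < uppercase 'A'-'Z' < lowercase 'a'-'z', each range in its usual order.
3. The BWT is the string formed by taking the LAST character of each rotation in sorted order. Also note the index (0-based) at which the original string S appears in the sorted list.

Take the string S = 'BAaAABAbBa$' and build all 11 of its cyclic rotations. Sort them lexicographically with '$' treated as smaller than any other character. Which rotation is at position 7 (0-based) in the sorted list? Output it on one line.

All 11 rotations (rotation i = S[i:]+S[:i]):
  rot[0] = BAaAABAbBa$
  rot[1] = AaAABAbBa$B
  rot[2] = aAABAbBa$BA
  rot[3] = AABAbBa$BAa
  rot[4] = ABAbBa$BAaA
  rot[5] = BAbBa$BAaAA
  rot[6] = AbBa$BAaAAB
  rot[7] = bBa$BAaAABA
  rot[8] = Ba$BAaAABAb
  rot[9] = a$BAaAABAbB
  rot[10] = $BAaAABAbBa
Sorted (with $ < everything):
  sorted[0] = $BAaAABAbBa
  sorted[1] = AABAbBa$BAa
  sorted[2] = ABAbBa$BAaA
  sorted[3] = AaAABAbBa$B
  sorted[4] = AbBa$BAaAAB
  sorted[5] = BAaAABAbBa$
  sorted[6] = BAbBa$BAaAA
  sorted[7] = Ba$BAaAABAb
  sorted[8] = a$BAaAABAbB
  sorted[9] = aAABAbBa$BA
  sorted[10] = bBa$BAaAABA
sorted[7] = Ba$BAaAABAb

Answer: Ba$BAaAABAb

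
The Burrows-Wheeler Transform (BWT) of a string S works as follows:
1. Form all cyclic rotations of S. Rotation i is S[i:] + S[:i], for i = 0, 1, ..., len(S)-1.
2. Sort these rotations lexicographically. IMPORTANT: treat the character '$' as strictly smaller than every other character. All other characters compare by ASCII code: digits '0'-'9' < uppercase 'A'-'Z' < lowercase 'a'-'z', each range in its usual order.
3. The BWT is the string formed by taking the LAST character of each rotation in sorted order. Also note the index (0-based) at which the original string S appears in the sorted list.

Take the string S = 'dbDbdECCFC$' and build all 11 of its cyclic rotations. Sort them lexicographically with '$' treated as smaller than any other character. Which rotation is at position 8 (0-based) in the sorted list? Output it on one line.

All 11 rotations (rotation i = S[i:]+S[:i]):
  rot[0] = dbDbdECCFC$
  rot[1] = bDbdECCFC$d
  rot[2] = DbdECCFC$db
  rot[3] = bdECCFC$dbD
  rot[4] = dECCFC$dbDb
  rot[5] = ECCFC$dbDbd
  rot[6] = CCFC$dbDbdE
  rot[7] = CFC$dbDbdEC
  rot[8] = FC$dbDbdECC
  rot[9] = C$dbDbdECCF
  rot[10] = $dbDbdECCFC
Sorted (with $ < everything):
  sorted[0] = $dbDbdECCFC
  sorted[1] = C$dbDbdECCF
  sorted[2] = CCFC$dbDbdE
  sorted[3] = CFC$dbDbdEC
  sorted[4] = DbdECCFC$db
  sorted[5] = ECCFC$dbDbd
  sorted[6] = FC$dbDbdECC
  sorted[7] = bDbdECCFC$d
  sorted[8] = bdECCFC$dbD
  sorted[9] = dECCFC$dbDb
  sorted[10] = dbDbdECCFC$
sorted[8] = bdECCFC$dbD

Answer: bdECCFC$dbD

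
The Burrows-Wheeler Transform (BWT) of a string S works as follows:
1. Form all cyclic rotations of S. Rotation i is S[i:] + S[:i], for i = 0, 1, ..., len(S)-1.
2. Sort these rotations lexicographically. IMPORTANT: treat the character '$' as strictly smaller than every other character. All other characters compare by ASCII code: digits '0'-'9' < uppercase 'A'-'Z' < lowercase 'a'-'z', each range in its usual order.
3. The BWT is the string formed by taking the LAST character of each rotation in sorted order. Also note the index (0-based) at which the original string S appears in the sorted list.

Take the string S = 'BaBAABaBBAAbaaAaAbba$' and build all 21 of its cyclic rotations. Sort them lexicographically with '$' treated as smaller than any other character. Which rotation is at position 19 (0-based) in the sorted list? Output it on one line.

Answer: baaAaAbba$BaBAABaBBAA

Derivation:
All 21 rotations (rotation i = S[i:]+S[:i]):
  rot[0] = BaBAABaBBAAbaaAaAbba$
  rot[1] = aBAABaBBAAbaaAaAbba$B
  rot[2] = BAABaBBAAbaaAaAbba$Ba
  rot[3] = AABaBBAAbaaAaAbba$BaB
  rot[4] = ABaBBAAbaaAaAbba$BaBA
  rot[5] = BaBBAAbaaAaAbba$BaBAA
  rot[6] = aBBAAbaaAaAbba$BaBAAB
  rot[7] = BBAAbaaAaAbba$BaBAABa
  rot[8] = BAAbaaAaAbba$BaBAABaB
  rot[9] = AAbaaAaAbba$BaBAABaBB
  rot[10] = AbaaAaAbba$BaBAABaBBA
  rot[11] = baaAaAbba$BaBAABaBBAA
  rot[12] = aaAaAbba$BaBAABaBBAAb
  rot[13] = aAaAbba$BaBAABaBBAAba
  rot[14] = AaAbba$BaBAABaBBAAbaa
  rot[15] = aAbba$BaBAABaBBAAbaaA
  rot[16] = Abba$BaBAABaBBAAbaaAa
  rot[17] = bba$BaBAABaBBAAbaaAaA
  rot[18] = ba$BaBAABaBBAAbaaAaAb
  rot[19] = a$BaBAABaBBAAbaaAaAbb
  rot[20] = $BaBAABaBBAAbaaAaAbba
Sorted (with $ < everything):
  sorted[0] = $BaBAABaBBAAbaaAaAbba
  sorted[1] = AABaBBAAbaaAaAbba$BaB
  sorted[2] = AAbaaAaAbba$BaBAABaBB
  sorted[3] = ABaBBAAbaaAaAbba$BaBA
  sorted[4] = AaAbba$BaBAABaBBAAbaa
  sorted[5] = AbaaAaAbba$BaBAABaBBA
  sorted[6] = Abba$BaBAABaBBAAbaaAa
  sorted[7] = BAABaBBAAbaaAaAbba$Ba
  sorted[8] = BAAbaaAaAbba$BaBAABaB
  sorted[9] = BBAAbaaAaAbba$BaBAABa
  sorted[10] = BaBAABaBBAAbaaAaAbba$
  sorted[11] = BaBBAAbaaAaAbba$BaBAA
  sorted[12] = a$BaBAABaBBAAbaaAaAbb
  sorted[13] = aAaAbba$BaBAABaBBAAba
  sorted[14] = aAbba$BaBAABaBBAAbaaA
  sorted[15] = aBAABaBBAAbaaAaAbba$B
  sorted[16] = aBBAAbaaAaAbba$BaBAAB
  sorted[17] = aaAaAbba$BaBAABaBBAAb
  sorted[18] = ba$BaBAABaBBAAbaaAaAb
  sorted[19] = baaAaAbba$BaBAABaBBAA
  sorted[20] = bba$BaBAABaBBAAbaaAaA
sorted[19] = baaAaAbba$BaBAABaBBAA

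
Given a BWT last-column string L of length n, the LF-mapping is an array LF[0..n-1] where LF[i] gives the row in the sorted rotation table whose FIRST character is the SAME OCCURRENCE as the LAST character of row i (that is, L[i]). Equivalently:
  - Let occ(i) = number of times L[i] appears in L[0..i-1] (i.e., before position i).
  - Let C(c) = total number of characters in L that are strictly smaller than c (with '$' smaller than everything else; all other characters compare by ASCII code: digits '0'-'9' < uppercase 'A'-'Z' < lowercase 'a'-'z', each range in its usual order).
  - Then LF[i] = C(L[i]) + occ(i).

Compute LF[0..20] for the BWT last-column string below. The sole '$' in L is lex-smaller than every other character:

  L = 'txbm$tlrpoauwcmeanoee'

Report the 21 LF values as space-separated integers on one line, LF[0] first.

Answer: 16 20 3 9 0 17 8 15 14 12 1 18 19 4 10 5 2 11 13 6 7

Derivation:
Char counts: '$':1, 'a':2, 'b':1, 'c':1, 'e':3, 'l':1, 'm':2, 'n':1, 'o':2, 'p':1, 'r':1, 't':2, 'u':1, 'w':1, 'x':1
C (first-col start): C('$')=0, C('a')=1, C('b')=3, C('c')=4, C('e')=5, C('l')=8, C('m')=9, C('n')=11, C('o')=12, C('p')=14, C('r')=15, C('t')=16, C('u')=18, C('w')=19, C('x')=20
L[0]='t': occ=0, LF[0]=C('t')+0=16+0=16
L[1]='x': occ=0, LF[1]=C('x')+0=20+0=20
L[2]='b': occ=0, LF[2]=C('b')+0=3+0=3
L[3]='m': occ=0, LF[3]=C('m')+0=9+0=9
L[4]='$': occ=0, LF[4]=C('$')+0=0+0=0
L[5]='t': occ=1, LF[5]=C('t')+1=16+1=17
L[6]='l': occ=0, LF[6]=C('l')+0=8+0=8
L[7]='r': occ=0, LF[7]=C('r')+0=15+0=15
L[8]='p': occ=0, LF[8]=C('p')+0=14+0=14
L[9]='o': occ=0, LF[9]=C('o')+0=12+0=12
L[10]='a': occ=0, LF[10]=C('a')+0=1+0=1
L[11]='u': occ=0, LF[11]=C('u')+0=18+0=18
L[12]='w': occ=0, LF[12]=C('w')+0=19+0=19
L[13]='c': occ=0, LF[13]=C('c')+0=4+0=4
L[14]='m': occ=1, LF[14]=C('m')+1=9+1=10
L[15]='e': occ=0, LF[15]=C('e')+0=5+0=5
L[16]='a': occ=1, LF[16]=C('a')+1=1+1=2
L[17]='n': occ=0, LF[17]=C('n')+0=11+0=11
L[18]='o': occ=1, LF[18]=C('o')+1=12+1=13
L[19]='e': occ=1, LF[19]=C('e')+1=5+1=6
L[20]='e': occ=2, LF[20]=C('e')+2=5+2=7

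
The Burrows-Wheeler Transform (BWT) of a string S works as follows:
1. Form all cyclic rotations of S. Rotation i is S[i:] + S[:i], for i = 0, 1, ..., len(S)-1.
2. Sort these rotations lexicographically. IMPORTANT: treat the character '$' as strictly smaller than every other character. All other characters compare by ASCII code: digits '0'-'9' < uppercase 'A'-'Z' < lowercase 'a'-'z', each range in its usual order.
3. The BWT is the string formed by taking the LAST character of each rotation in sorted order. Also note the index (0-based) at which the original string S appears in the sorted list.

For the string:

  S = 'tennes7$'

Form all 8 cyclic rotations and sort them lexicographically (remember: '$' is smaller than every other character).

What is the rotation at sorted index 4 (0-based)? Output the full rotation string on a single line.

Answer: nes7$ten

Derivation:
All 8 rotations (rotation i = S[i:]+S[:i]):
  rot[0] = tennes7$
  rot[1] = ennes7$t
  rot[2] = nnes7$te
  rot[3] = nes7$ten
  rot[4] = es7$tenn
  rot[5] = s7$tenne
  rot[6] = 7$tennes
  rot[7] = $tennes7
Sorted (with $ < everything):
  sorted[0] = $tennes7
  sorted[1] = 7$tennes
  sorted[2] = ennes7$t
  sorted[3] = es7$tenn
  sorted[4] = nes7$ten
  sorted[5] = nnes7$te
  sorted[6] = s7$tenne
  sorted[7] = tennes7$
sorted[4] = nes7$ten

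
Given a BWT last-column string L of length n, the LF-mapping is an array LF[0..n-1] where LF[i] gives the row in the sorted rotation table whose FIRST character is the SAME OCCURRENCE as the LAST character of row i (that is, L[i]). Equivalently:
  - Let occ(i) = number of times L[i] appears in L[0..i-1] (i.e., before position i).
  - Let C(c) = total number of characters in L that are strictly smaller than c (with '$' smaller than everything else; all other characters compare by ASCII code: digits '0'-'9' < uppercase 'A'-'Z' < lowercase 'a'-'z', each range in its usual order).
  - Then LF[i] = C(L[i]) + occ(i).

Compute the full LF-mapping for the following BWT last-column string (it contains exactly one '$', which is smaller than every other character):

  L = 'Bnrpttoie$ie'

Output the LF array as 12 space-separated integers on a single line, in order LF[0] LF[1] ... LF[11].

Char counts: '$':1, 'B':1, 'e':2, 'i':2, 'n':1, 'o':1, 'p':1, 'r':1, 't':2
C (first-col start): C('$')=0, C('B')=1, C('e')=2, C('i')=4, C('n')=6, C('o')=7, C('p')=8, C('r')=9, C('t')=10
L[0]='B': occ=0, LF[0]=C('B')+0=1+0=1
L[1]='n': occ=0, LF[1]=C('n')+0=6+0=6
L[2]='r': occ=0, LF[2]=C('r')+0=9+0=9
L[3]='p': occ=0, LF[3]=C('p')+0=8+0=8
L[4]='t': occ=0, LF[4]=C('t')+0=10+0=10
L[5]='t': occ=1, LF[5]=C('t')+1=10+1=11
L[6]='o': occ=0, LF[6]=C('o')+0=7+0=7
L[7]='i': occ=0, LF[7]=C('i')+0=4+0=4
L[8]='e': occ=0, LF[8]=C('e')+0=2+0=2
L[9]='$': occ=0, LF[9]=C('$')+0=0+0=0
L[10]='i': occ=1, LF[10]=C('i')+1=4+1=5
L[11]='e': occ=1, LF[11]=C('e')+1=2+1=3

Answer: 1 6 9 8 10 11 7 4 2 0 5 3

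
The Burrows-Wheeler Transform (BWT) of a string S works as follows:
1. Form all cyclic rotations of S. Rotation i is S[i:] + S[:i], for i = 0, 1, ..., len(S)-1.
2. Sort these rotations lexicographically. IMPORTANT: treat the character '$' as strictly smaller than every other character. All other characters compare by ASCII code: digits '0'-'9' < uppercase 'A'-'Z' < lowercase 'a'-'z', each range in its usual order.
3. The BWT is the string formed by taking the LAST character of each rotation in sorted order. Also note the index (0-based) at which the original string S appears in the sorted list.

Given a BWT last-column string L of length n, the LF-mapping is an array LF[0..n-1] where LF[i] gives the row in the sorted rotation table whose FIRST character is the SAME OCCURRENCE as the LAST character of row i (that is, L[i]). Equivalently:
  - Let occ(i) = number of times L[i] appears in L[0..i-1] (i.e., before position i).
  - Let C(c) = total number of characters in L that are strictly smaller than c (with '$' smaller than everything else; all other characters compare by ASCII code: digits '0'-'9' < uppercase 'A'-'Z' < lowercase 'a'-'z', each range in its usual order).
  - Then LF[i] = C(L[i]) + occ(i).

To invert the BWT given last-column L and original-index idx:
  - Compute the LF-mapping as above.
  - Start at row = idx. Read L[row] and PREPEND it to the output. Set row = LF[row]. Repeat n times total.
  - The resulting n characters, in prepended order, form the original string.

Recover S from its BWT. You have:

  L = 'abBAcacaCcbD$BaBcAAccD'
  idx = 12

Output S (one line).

Answer: aCDaBabAAcDccccBAcBba$

Derivation:
LF mapping: 10 14 4 1 16 11 17 12 7 18 15 8 0 5 13 6 19 2 3 20 21 9
Walk LF starting at row 12, prepending L[row]:
  step 1: row=12, L[12]='$', prepend. Next row=LF[12]=0
  step 2: row=0, L[0]='a', prepend. Next row=LF[0]=10
  step 3: row=10, L[10]='b', prepend. Next row=LF[10]=15
  step 4: row=15, L[15]='B', prepend. Next row=LF[15]=6
  step 5: row=6, L[6]='c', prepend. Next row=LF[6]=17
  step 6: row=17, L[17]='A', prepend. Next row=LF[17]=2
  step 7: row=2, L[2]='B', prepend. Next row=LF[2]=4
  step 8: row=4, L[4]='c', prepend. Next row=LF[4]=16
  step 9: row=16, L[16]='c', prepend. Next row=LF[16]=19
  step 10: row=19, L[19]='c', prepend. Next row=LF[19]=20
  step 11: row=20, L[20]='c', prepend. Next row=LF[20]=21
  step 12: row=21, L[21]='D', prepend. Next row=LF[21]=9
  step 13: row=9, L[9]='c', prepend. Next row=LF[9]=18
  step 14: row=18, L[18]='A', prepend. Next row=LF[18]=3
  step 15: row=3, L[3]='A', prepend. Next row=LF[3]=1
  step 16: row=1, L[1]='b', prepend. Next row=LF[1]=14
  step 17: row=14, L[14]='a', prepend. Next row=LF[14]=13
  step 18: row=13, L[13]='B', prepend. Next row=LF[13]=5
  step 19: row=5, L[5]='a', prepend. Next row=LF[5]=11
  step 20: row=11, L[11]='D', prepend. Next row=LF[11]=8
  step 21: row=8, L[8]='C', prepend. Next row=LF[8]=7
  step 22: row=7, L[7]='a', prepend. Next row=LF[7]=12
Reversed output: aCDaBabAAcDccccBAcBba$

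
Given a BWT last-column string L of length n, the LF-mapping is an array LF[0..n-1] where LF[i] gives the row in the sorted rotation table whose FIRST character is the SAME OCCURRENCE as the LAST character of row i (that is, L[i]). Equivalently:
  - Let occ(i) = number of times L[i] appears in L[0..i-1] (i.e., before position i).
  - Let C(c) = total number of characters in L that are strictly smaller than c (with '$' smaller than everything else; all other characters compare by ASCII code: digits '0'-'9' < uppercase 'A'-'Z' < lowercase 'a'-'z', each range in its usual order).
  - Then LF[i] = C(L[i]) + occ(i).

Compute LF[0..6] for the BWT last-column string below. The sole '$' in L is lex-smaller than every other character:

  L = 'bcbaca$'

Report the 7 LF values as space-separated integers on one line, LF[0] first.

Char counts: '$':1, 'a':2, 'b':2, 'c':2
C (first-col start): C('$')=0, C('a')=1, C('b')=3, C('c')=5
L[0]='b': occ=0, LF[0]=C('b')+0=3+0=3
L[1]='c': occ=0, LF[1]=C('c')+0=5+0=5
L[2]='b': occ=1, LF[2]=C('b')+1=3+1=4
L[3]='a': occ=0, LF[3]=C('a')+0=1+0=1
L[4]='c': occ=1, LF[4]=C('c')+1=5+1=6
L[5]='a': occ=1, LF[5]=C('a')+1=1+1=2
L[6]='$': occ=0, LF[6]=C('$')+0=0+0=0

Answer: 3 5 4 1 6 2 0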